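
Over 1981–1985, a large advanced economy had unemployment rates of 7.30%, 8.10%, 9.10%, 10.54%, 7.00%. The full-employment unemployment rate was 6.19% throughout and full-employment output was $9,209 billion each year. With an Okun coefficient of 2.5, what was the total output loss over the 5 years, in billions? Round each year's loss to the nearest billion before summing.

$2,553 billion

Year 1981: gap = -2.5 × (7.3 - 6.19) = -2.775%, loss ≈ 9209 × 2.775/100 ≈ 256.
Year 1982: gap = -2.5 × (8.1 - 6.19) = -4.775%, loss ≈ 9209 × 4.775/100 ≈ 440.
Year 1983: gap = -2.5 × (9.1 - 6.19) = -7.275%, loss ≈ 9209 × 7.275/100 ≈ 670.
Year 1984: gap = -2.5 × (10.54 - 6.19) = -10.875%, loss ≈ 9209 × 10.875/100 ≈ 1001.
Year 1985: gap = -2.5 × (7 - 6.19) = -2.025%, loss ≈ 9209 × 2.025/100 ≈ 186.
Total lost output = 256 + 440 + 670 + 1001 + 186 = 2553 billion.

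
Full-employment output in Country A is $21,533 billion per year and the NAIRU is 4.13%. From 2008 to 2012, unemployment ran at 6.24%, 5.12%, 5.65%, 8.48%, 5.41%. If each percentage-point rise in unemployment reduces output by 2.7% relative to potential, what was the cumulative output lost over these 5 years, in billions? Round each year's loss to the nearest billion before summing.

$5,960 billion

Year 2008: gap = -2.7 × (6.24 - 4.13) = -5.697%, loss ≈ 21533 × 5.697/100 ≈ 1227.
Year 2009: gap = -2.7 × (5.12 - 4.13) = -2.673%, loss ≈ 21533 × 2.673/100 ≈ 576.
Year 2010: gap = -2.7 × (5.65 - 4.13) = -4.104%, loss ≈ 21533 × 4.104/100 ≈ 884.
Year 2011: gap = -2.7 × (8.48 - 4.13) = -11.745%, loss ≈ 21533 × 11.745/100 ≈ 2529.
Year 2012: gap = -2.7 × (5.41 - 4.13) = -3.456%, loss ≈ 21533 × 3.456/100 ≈ 744.
Total lost output = 1227 + 576 + 884 + 2529 + 744 = 5960 billion.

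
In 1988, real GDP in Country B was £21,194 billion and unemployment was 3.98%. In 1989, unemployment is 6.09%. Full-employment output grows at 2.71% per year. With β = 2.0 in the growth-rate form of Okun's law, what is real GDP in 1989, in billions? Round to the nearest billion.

£20,874 billion

Δu = 6.09 - 3.98 = 2.11 points.
Okun's law (growth form): g_Y = g_Y* - β × Δu = 2.71 - 2.0 × (2.11) = 2.71 - 4.22 = -1.51%.
Real GDP in the next year = 21194 × (1 - 1.51/100) = 21194 × 0.9849 ≈ 20874 billion.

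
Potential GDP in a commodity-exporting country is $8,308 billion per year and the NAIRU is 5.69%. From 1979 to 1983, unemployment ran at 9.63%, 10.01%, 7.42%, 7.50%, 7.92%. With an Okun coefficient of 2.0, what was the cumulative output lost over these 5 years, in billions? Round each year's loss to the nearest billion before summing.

Year 1979: gap = -2.0 × (9.63 - 5.69) = -7.88%, loss ≈ 8308 × 7.88/100 ≈ 655.
Year 1980: gap = -2.0 × (10.01 - 5.69) = -8.64%, loss ≈ 8308 × 8.64/100 ≈ 718.
Year 1981: gap = -2.0 × (7.42 - 5.69) = -3.46%, loss ≈ 8308 × 3.46/100 ≈ 287.
Year 1982: gap = -2.0 × (7.5 - 5.69) = -3.62%, loss ≈ 8308 × 3.62/100 ≈ 301.
Year 1983: gap = -2.0 × (7.92 - 5.69) = -4.46%, loss ≈ 8308 × 4.46/100 ≈ 371.
Total lost output = 655 + 718 + 287 + 301 + 371 = 2332 billion.

$2,332 billion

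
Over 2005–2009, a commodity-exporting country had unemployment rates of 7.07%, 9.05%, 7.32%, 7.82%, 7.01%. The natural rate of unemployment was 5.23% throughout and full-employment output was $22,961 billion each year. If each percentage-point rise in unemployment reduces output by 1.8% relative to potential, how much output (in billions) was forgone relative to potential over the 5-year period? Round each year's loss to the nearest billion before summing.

$5,009 billion

Year 2005: gap = -1.8 × (7.07 - 5.23) = -3.312%, loss ≈ 22961 × 3.312/100 ≈ 760.
Year 2006: gap = -1.8 × (9.05 - 5.23) = -6.876%, loss ≈ 22961 × 6.876/100 ≈ 1579.
Year 2007: gap = -1.8 × (7.32 - 5.23) = -3.762%, loss ≈ 22961 × 3.762/100 ≈ 864.
Year 2008: gap = -1.8 × (7.82 - 5.23) = -4.662%, loss ≈ 22961 × 4.662/100 ≈ 1070.
Year 2009: gap = -1.8 × (7.01 - 5.23) = -3.204%, loss ≈ 22961 × 3.204/100 ≈ 736.
Total lost output = 760 + 1579 + 864 + 1070 + 736 = 5009 billion.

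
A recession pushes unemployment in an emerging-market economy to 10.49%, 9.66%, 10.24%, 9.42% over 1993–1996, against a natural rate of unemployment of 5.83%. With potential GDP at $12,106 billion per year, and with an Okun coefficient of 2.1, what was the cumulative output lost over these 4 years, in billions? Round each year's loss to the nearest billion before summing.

Year 1993: gap = -2.1 × (10.49 - 5.83) = -9.786%, loss ≈ 12106 × 9.786/100 ≈ 1185.
Year 1994: gap = -2.1 × (9.66 - 5.83) = -8.043%, loss ≈ 12106 × 8.043/100 ≈ 974.
Year 1995: gap = -2.1 × (10.24 - 5.83) = -9.261%, loss ≈ 12106 × 9.261/100 ≈ 1121.
Year 1996: gap = -2.1 × (9.42 - 5.83) = -7.539%, loss ≈ 12106 × 7.539/100 ≈ 913.
Total lost output = 1185 + 974 + 1121 + 913 = 4193 billion.

$4,193 billion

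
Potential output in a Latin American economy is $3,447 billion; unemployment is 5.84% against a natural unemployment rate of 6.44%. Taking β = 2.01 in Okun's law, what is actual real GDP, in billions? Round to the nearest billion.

$3,489 billion

Unemployment gap = 5.84 - 6.44 = -0.6 points, so the output gap is -2.01 × (-0.6) = 1.206%.
Actual GDP = 3447 × (1 + 1.206/100) = 3447 × 1.01206 ≈ 3489 billion.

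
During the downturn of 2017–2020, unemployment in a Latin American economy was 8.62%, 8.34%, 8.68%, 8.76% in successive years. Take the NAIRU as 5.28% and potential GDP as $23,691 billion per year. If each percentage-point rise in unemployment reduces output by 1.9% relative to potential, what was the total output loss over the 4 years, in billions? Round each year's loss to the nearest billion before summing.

$5,976 billion

Year 2017: gap = -1.9 × (8.62 - 5.28) = -6.346%, loss ≈ 23691 × 6.346/100 ≈ 1503.
Year 2018: gap = -1.9 × (8.34 - 5.28) = -5.814%, loss ≈ 23691 × 5.814/100 ≈ 1377.
Year 2019: gap = -1.9 × (8.68 - 5.28) = -6.46%, loss ≈ 23691 × 6.46/100 ≈ 1530.
Year 2020: gap = -1.9 × (8.76 - 5.28) = -6.612%, loss ≈ 23691 × 6.612/100 ≈ 1566.
Total lost output = 1503 + 1377 + 1530 + 1566 = 5976 billion.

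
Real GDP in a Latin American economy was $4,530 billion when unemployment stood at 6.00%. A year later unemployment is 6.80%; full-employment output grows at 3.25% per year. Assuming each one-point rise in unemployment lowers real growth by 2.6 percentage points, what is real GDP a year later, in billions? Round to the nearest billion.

$4,583 billion

Δu = 6.8 - 6 = 0.8 points.
Okun's law (growth form): g_Y = g_Y* - β × Δu = 3.25 - 2.6 × (0.80) = 3.25 - 2.08 = 1.17%.
Real GDP in the next year = 4530 × (1 + 1.17/100) = 4530 × 1.0117 ≈ 4583 billion.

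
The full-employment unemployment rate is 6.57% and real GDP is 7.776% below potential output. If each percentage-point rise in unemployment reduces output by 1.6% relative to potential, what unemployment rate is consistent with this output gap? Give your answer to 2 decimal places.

From Okun's law, u - u* = -(output gap)/β = -(-7.776)/1.6 = 4.86 points.
So u = 6.57 + 4.86 = 11.43%.

11.43%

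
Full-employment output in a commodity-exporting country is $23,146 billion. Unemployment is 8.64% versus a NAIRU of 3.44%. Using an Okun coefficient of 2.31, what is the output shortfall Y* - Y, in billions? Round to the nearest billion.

$2,780 billion

Output gap = -2.31 × (8.64 - 3.44) = -2.31 × 5.2 = -12.012%.
Actual GDP ≈ 23146 × 0.87988 ≈ 20366 billion, so the shortfall is 23146 - 20366 = 2780 billion.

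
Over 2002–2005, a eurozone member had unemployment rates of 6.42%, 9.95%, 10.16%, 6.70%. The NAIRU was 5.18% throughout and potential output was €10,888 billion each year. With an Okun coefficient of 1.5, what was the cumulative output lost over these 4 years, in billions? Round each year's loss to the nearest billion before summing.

Year 2002: gap = -1.5 × (6.42 - 5.18) = -1.86%, loss ≈ 10888 × 1.86/100 ≈ 203.
Year 2003: gap = -1.5 × (9.95 - 5.18) = -7.155%, loss ≈ 10888 × 7.155/100 ≈ 779.
Year 2004: gap = -1.5 × (10.16 - 5.18) = -7.47%, loss ≈ 10888 × 7.47/100 ≈ 813.
Year 2005: gap = -1.5 × (6.7 - 5.18) = -2.28%, loss ≈ 10888 × 2.28/100 ≈ 248.
Total lost output = 203 + 779 + 813 + 248 = 2043 billion.

€2,043 billion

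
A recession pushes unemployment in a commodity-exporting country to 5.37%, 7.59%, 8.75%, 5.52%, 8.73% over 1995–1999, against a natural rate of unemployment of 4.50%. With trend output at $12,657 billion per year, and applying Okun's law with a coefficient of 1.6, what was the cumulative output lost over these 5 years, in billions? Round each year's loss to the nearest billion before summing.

$2,727 billion

Year 1995: gap = -1.6 × (5.37 - 4.5) = -1.392%, loss ≈ 12657 × 1.392/100 ≈ 176.
Year 1996: gap = -1.6 × (7.59 - 4.5) = -4.944%, loss ≈ 12657 × 4.944/100 ≈ 626.
Year 1997: gap = -1.6 × (8.75 - 4.5) = -6.8%, loss ≈ 12657 × 6.8/100 ≈ 861.
Year 1998: gap = -1.6 × (5.52 - 4.5) = -1.632%, loss ≈ 12657 × 1.632/100 ≈ 207.
Year 1999: gap = -1.6 × (8.73 - 4.5) = -6.768%, loss ≈ 12657 × 6.768/100 ≈ 857.
Total lost output = 176 + 626 + 861 + 207 + 857 = 2727 billion.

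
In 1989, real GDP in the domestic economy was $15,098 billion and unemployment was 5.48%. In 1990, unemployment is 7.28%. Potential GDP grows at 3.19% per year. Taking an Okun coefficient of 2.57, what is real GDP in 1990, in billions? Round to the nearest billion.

Δu = 7.28 - 5.48 = 1.8 points.
Okun's law (growth form): g_Y = g_Y* - β × Δu = 3.19 - 2.57 × (1.80) = 3.19 - 4.626 = -1.436%.
Real GDP in the next year = 15098 × (1 - 1.436/100) = 15098 × 0.98564 ≈ 14881 billion.

$14,881 billion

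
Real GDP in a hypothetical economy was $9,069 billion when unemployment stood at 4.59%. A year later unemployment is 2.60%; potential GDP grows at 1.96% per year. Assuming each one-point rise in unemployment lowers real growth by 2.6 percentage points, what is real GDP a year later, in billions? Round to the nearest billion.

$9,716 billion

Δu = 2.6 - 4.59 = -1.99 points.
Okun's law (growth form): g_Y = g_Y* - β × Δu = 1.96 - 2.6 × (-1.99) = 1.96 + 5.174 = 7.134%.
Real GDP in the next year = 9069 × (1 + 7.134/100) = 9069 × 1.07134 ≈ 9716 billion.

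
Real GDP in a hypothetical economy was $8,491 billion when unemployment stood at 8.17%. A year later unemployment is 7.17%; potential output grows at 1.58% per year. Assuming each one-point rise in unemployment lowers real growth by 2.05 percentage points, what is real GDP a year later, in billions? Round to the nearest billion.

Δu = 7.17 - 8.17 = -1 point.
Okun's law (growth form): g_Y = g_Y* - β × Δu = 1.58 - 2.05 × (-1.00) = 1.58 + 2.05 = 3.63%.
Real GDP in the next year = 8491 × (1 + 3.63/100) = 8491 × 1.0363 ≈ 8799 billion.

$8,799 billion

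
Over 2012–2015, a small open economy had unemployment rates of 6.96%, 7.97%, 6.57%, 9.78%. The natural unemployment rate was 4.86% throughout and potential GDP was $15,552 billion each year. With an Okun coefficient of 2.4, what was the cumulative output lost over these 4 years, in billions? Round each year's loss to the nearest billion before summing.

Year 2012: gap = -2.4 × (6.96 - 4.86) = -5.04%, loss ≈ 15552 × 5.04/100 ≈ 784.
Year 2013: gap = -2.4 × (7.97 - 4.86) = -7.464%, loss ≈ 15552 × 7.464/100 ≈ 1161.
Year 2014: gap = -2.4 × (6.57 - 4.86) = -4.104%, loss ≈ 15552 × 4.104/100 ≈ 638.
Year 2015: gap = -2.4 × (9.78 - 4.86) = -11.808%, loss ≈ 15552 × 11.808/100 ≈ 1836.
Total lost output = 784 + 1161 + 638 + 1836 = 4419 billion.

$4,419 billion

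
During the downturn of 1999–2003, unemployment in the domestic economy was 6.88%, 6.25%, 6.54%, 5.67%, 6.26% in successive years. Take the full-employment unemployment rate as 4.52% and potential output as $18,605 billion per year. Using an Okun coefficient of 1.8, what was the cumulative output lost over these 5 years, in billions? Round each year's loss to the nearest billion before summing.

Year 1999: gap = -1.8 × (6.88 - 4.52) = -4.248%, loss ≈ 18605 × 4.248/100 ≈ 790.
Year 2000: gap = -1.8 × (6.25 - 4.52) = -3.114%, loss ≈ 18605 × 3.114/100 ≈ 579.
Year 2001: gap = -1.8 × (6.54 - 4.52) = -3.636%, loss ≈ 18605 × 3.636/100 ≈ 676.
Year 2002: gap = -1.8 × (5.67 - 4.52) = -2.07%, loss ≈ 18605 × 2.07/100 ≈ 385.
Year 2003: gap = -1.8 × (6.26 - 4.52) = -3.132%, loss ≈ 18605 × 3.132/100 ≈ 583.
Total lost output = 790 + 579 + 676 + 385 + 583 = 3013 billion.

$3,013 billion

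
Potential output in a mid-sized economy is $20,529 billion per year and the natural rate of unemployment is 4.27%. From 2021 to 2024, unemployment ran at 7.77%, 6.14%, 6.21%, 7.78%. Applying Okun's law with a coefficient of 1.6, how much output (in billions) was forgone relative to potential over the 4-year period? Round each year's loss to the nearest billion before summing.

Year 2021: gap = -1.6 × (7.77 - 4.27) = -5.6%, loss ≈ 20529 × 5.6/100 ≈ 1150.
Year 2022: gap = -1.6 × (6.14 - 4.27) = -2.992%, loss ≈ 20529 × 2.992/100 ≈ 614.
Year 2023: gap = -1.6 × (6.21 - 4.27) = -3.104%, loss ≈ 20529 × 3.104/100 ≈ 637.
Year 2024: gap = -1.6 × (7.78 - 4.27) = -5.616%, loss ≈ 20529 × 5.616/100 ≈ 1153.
Total lost output = 1150 + 614 + 637 + 1153 = 3554 billion.

$3,554 billion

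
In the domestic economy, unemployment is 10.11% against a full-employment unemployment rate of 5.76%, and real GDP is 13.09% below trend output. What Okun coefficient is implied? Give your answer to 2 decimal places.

β ≈ 3.01

Okun's law: output gap = -β × (u - u*).
-13.09 = -β × (10.11 - 5.76) = -β × 4.35, so β = 13.09/4.35 = 3.01.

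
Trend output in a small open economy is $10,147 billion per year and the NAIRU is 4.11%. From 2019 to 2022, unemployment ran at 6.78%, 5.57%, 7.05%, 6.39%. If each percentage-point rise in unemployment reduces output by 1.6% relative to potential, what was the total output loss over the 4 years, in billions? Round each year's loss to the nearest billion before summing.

Year 2019: gap = -1.6 × (6.78 - 4.11) = -4.272%, loss ≈ 10147 × 4.272/100 ≈ 433.
Year 2020: gap = -1.6 × (5.57 - 4.11) = -2.336%, loss ≈ 10147 × 2.336/100 ≈ 237.
Year 2021: gap = -1.6 × (7.05 - 4.11) = -4.704%, loss ≈ 10147 × 4.704/100 ≈ 477.
Year 2022: gap = -1.6 × (6.39 - 4.11) = -3.648%, loss ≈ 10147 × 3.648/100 ≈ 370.
Total lost output = 433 + 237 + 477 + 370 = 1517 billion.

$1,517 billion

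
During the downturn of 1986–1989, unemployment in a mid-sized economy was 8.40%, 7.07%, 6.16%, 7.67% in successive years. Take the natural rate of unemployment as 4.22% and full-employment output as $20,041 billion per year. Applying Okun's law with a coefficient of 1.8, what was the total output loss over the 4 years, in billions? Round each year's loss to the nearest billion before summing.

Year 1986: gap = -1.8 × (8.4 - 4.22) = -7.524%, loss ≈ 20041 × 7.524/100 ≈ 1508.
Year 1987: gap = -1.8 × (7.07 - 4.22) = -5.13%, loss ≈ 20041 × 5.13/100 ≈ 1028.
Year 1988: gap = -1.8 × (6.16 - 4.22) = -3.492%, loss ≈ 20041 × 3.492/100 ≈ 700.
Year 1989: gap = -1.8 × (7.67 - 4.22) = -6.21%, loss ≈ 20041 × 6.21/100 ≈ 1245.
Total lost output = 1508 + 1028 + 700 + 1245 = 4481 billion.

$4,481 billion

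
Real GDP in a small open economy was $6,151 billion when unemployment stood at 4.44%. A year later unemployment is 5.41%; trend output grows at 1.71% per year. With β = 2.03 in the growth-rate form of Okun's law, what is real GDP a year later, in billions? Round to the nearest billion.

$6,135 billion

Δu = 5.41 - 4.44 = 0.97 points.
Okun's law (growth form): g_Y = g_Y* - β × Δu = 1.71 - 2.03 × (0.97) = 1.71 - 1.9691 = -0.2591%.
Real GDP in the next year = 6151 × (1 - 0.2591/100) = 6151 × 0.997409 ≈ 6135 billion.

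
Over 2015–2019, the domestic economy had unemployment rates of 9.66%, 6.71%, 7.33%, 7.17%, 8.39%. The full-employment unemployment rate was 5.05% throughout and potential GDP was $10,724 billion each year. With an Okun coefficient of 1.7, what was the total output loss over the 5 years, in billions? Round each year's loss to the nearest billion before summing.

Year 2015: gap = -1.7 × (9.66 - 5.05) = -7.837%, loss ≈ 10724 × 7.837/100 ≈ 840.
Year 2016: gap = -1.7 × (6.71 - 5.05) = -2.822%, loss ≈ 10724 × 2.822/100 ≈ 303.
Year 2017: gap = -1.7 × (7.33 - 5.05) = -3.876%, loss ≈ 10724 × 3.876/100 ≈ 416.
Year 2018: gap = -1.7 × (7.17 - 5.05) = -3.604%, loss ≈ 10724 × 3.604/100 ≈ 386.
Year 2019: gap = -1.7 × (8.39 - 5.05) = -5.678%, loss ≈ 10724 × 5.678/100 ≈ 609.
Total lost output = 840 + 303 + 416 + 386 + 609 = 2554 billion.

$2,554 billion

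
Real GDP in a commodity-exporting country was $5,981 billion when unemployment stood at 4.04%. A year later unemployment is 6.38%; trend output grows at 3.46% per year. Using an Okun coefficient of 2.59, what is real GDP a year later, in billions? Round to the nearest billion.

Δu = 6.38 - 4.04 = 2.34 points.
Okun's law (growth form): g_Y = g_Y* - β × Δu = 3.46 - 2.59 × (2.34) = 3.46 - 6.0606 = -2.6006%.
Real GDP in the next year = 5981 × (1 - 2.6006/100) = 5981 × 0.973994 ≈ 5825 billion.

$5,825 billion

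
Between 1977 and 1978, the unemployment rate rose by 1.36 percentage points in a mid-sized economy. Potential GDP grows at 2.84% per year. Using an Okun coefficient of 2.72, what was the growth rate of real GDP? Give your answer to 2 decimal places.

-0.86%

Growth-rate Okun's law: g_Y = g_Y* - β × Δu.
g_Y = 2.84 - 2.72 × (1.36) = 2.84 - 3.6992 = -0.8592%, i.e. -0.86% to 2 d.p.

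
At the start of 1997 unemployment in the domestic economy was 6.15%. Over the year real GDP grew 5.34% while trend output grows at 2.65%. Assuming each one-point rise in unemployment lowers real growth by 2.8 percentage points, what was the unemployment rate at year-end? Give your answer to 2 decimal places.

5.19%

Growth-rate Okun's law: g_Y = g_Y* - β × Δu, so Δu = (g_Y* - g_Y)/β.
Δu = (2.65 - 5.34)/2.8 = -2.69/2.8 = -0.96 percentage points.
Year-end unemployment = 6.15 - 0.96 = 5.19%.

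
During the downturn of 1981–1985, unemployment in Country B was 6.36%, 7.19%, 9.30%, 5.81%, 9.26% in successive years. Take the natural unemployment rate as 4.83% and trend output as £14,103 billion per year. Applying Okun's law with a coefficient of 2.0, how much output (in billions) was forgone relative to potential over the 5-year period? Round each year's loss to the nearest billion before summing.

£3,885 billion

Year 1981: gap = -2.0 × (6.36 - 4.83) = -3.06%, loss ≈ 14103 × 3.06/100 ≈ 432.
Year 1982: gap = -2.0 × (7.19 - 4.83) = -4.72%, loss ≈ 14103 × 4.72/100 ≈ 666.
Year 1983: gap = -2.0 × (9.3 - 4.83) = -8.94%, loss ≈ 14103 × 8.94/100 ≈ 1261.
Year 1984: gap = -2.0 × (5.81 - 4.83) = -1.96%, loss ≈ 14103 × 1.96/100 ≈ 276.
Year 1985: gap = -2.0 × (9.26 - 4.83) = -8.86%, loss ≈ 14103 × 8.86/100 ≈ 1250.
Total lost output = 432 + 666 + 1261 + 276 + 1250 = 3885 billion.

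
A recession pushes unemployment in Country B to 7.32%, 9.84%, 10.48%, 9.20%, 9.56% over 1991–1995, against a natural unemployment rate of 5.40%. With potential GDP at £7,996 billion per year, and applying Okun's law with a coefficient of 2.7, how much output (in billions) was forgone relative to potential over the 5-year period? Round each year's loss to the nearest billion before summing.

£4,189 billion

Year 1991: gap = -2.7 × (7.32 - 5.4) = -5.184%, loss ≈ 7996 × 5.184/100 ≈ 415.
Year 1992: gap = -2.7 × (9.84 - 5.4) = -11.988%, loss ≈ 7996 × 11.988/100 ≈ 959.
Year 1993: gap = -2.7 × (10.48 - 5.4) = -13.716%, loss ≈ 7996 × 13.716/100 ≈ 1097.
Year 1994: gap = -2.7 × (9.2 - 5.4) = -10.26%, loss ≈ 7996 × 10.26/100 ≈ 820.
Year 1995: gap = -2.7 × (9.56 - 5.4) = -11.232%, loss ≈ 7996 × 11.232/100 ≈ 898.
Total lost output = 415 + 959 + 1097 + 820 + 898 = 4189 billion.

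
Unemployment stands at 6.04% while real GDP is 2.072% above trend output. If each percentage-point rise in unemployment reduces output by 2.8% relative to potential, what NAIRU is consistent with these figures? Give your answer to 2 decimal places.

6.78%

From Okun's law, u - u* = -(output gap)/β = -(2.072)/2.8 = -0.74 points.
So u* = 6.04 + 0.74 = 6.78%.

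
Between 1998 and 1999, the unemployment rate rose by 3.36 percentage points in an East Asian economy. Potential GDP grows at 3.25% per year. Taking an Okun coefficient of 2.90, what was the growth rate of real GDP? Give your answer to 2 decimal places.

Growth-rate Okun's law: g_Y = g_Y* - β × Δu.
g_Y = 3.25 - 2.90 × (3.36) = 3.25 - 9.744 = -6.494%, i.e. -6.49% to 2 d.p.

-6.49%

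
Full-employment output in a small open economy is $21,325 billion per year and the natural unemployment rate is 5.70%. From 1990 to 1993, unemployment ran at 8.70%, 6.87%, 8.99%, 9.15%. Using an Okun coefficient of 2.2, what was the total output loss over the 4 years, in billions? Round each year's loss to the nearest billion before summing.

$5,119 billion

Year 1990: gap = -2.2 × (8.7 - 5.7) = -6.6%, loss ≈ 21325 × 6.6/100 ≈ 1407.
Year 1991: gap = -2.2 × (6.87 - 5.7) = -2.574%, loss ≈ 21325 × 2.574/100 ≈ 549.
Year 1992: gap = -2.2 × (8.99 - 5.7) = -7.238%, loss ≈ 21325 × 7.238/100 ≈ 1544.
Year 1993: gap = -2.2 × (9.15 - 5.7) = -7.59%, loss ≈ 21325 × 7.59/100 ≈ 1619.
Total lost output = 1407 + 549 + 1544 + 1619 = 5119 billion.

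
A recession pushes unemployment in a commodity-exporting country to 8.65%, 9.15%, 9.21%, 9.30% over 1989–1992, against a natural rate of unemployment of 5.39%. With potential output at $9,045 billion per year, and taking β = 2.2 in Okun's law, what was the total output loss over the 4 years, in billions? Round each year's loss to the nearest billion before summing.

$2,935 billion

Year 1989: gap = -2.2 × (8.65 - 5.39) = -7.172%, loss ≈ 9045 × 7.172/100 ≈ 649.
Year 1990: gap = -2.2 × (9.15 - 5.39) = -8.272%, loss ≈ 9045 × 8.272/100 ≈ 748.
Year 1991: gap = -2.2 × (9.21 - 5.39) = -8.404%, loss ≈ 9045 × 8.404/100 ≈ 760.
Year 1992: gap = -2.2 × (9.3 - 5.39) = -8.602%, loss ≈ 9045 × 8.602/100 ≈ 778.
Total lost output = 649 + 748 + 760 + 778 = 2935 billion.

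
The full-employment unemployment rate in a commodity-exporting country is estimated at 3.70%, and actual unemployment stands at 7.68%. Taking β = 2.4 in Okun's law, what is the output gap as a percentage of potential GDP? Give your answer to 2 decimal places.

-9.55%

The unemployment gap is 7.68 - 3.7 = 3.98 percentage points.
Okun's law gives an output gap of -2.4 × 3.98 = -9.552%, i.e. 9.55% below potential.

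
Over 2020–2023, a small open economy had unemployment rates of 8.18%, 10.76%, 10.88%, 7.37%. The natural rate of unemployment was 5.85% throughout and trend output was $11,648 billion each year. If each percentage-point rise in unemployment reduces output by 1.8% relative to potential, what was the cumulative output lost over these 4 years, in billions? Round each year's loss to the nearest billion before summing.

Year 2020: gap = -1.8 × (8.18 - 5.85) = -4.194%, loss ≈ 11648 × 4.194/100 ≈ 489.
Year 2021: gap = -1.8 × (10.76 - 5.85) = -8.838%, loss ≈ 11648 × 8.838/100 ≈ 1029.
Year 2022: gap = -1.8 × (10.88 - 5.85) = -9.054%, loss ≈ 11648 × 9.054/100 ≈ 1055.
Year 2023: gap = -1.8 × (7.37 - 5.85) = -2.736%, loss ≈ 11648 × 2.736/100 ≈ 319.
Total lost output = 489 + 1029 + 1055 + 319 = 2892 billion.

$2,892 billion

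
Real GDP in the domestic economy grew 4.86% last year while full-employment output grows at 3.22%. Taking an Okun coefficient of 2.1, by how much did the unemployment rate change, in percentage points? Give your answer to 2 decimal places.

Growth-rate Okun's law: g_Y = g_Y* - β × Δu, so Δu = (g_Y* - g_Y)/β.
Δu = (3.22 - 4.86)/2.1 = -1.64/2.1 = -0.78 percentage points.

-0.78 percentage points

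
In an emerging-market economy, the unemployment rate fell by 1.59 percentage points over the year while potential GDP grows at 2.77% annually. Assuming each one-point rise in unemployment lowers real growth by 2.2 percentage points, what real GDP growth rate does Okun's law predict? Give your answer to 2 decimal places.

Growth-rate Okun's law: g_Y = g_Y* - β × Δu.
g_Y = 2.77 - 2.2 × (-1.59) = 2.77 + 3.498 = 6.268%, i.e. 6.27% to 2 d.p.

6.27%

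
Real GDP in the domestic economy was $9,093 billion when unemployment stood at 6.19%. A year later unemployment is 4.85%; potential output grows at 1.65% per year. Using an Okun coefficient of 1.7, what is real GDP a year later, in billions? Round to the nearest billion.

Δu = 4.85 - 6.19 = -1.34 points.
Okun's law (growth form): g_Y = g_Y* - β × Δu = 1.65 - 1.7 × (-1.34) = 1.65 + 2.278 = 3.928%.
Real GDP in the next year = 9093 × (1 + 3.928/100) = 9093 × 1.03928 ≈ 9450 billion.

$9,450 billion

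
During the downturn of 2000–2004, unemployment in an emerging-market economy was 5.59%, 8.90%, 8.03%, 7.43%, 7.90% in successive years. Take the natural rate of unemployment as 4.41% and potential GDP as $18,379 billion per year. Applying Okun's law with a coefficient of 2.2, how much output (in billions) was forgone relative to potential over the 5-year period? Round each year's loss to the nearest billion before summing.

$6,388 billion

Year 2000: gap = -2.2 × (5.59 - 4.41) = -2.596%, loss ≈ 18379 × 2.596/100 ≈ 477.
Year 2001: gap = -2.2 × (8.9 - 4.41) = -9.878%, loss ≈ 18379 × 9.878/100 ≈ 1815.
Year 2002: gap = -2.2 × (8.03 - 4.41) = -7.964%, loss ≈ 18379 × 7.964/100 ≈ 1464.
Year 2003: gap = -2.2 × (7.43 - 4.41) = -6.644%, loss ≈ 18379 × 6.644/100 ≈ 1221.
Year 2004: gap = -2.2 × (7.9 - 4.41) = -7.678%, loss ≈ 18379 × 7.678/100 ≈ 1411.
Total lost output = 477 + 1815 + 1464 + 1221 + 1411 = 6388 billion.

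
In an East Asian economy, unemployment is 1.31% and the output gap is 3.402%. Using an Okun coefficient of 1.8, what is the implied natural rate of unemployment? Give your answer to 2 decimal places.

From Okun's law, u - u* = -(output gap)/β = -(3.402)/1.8 = -1.89 points.
So u* = 1.31 + 1.89 = 3.20%.

3.20%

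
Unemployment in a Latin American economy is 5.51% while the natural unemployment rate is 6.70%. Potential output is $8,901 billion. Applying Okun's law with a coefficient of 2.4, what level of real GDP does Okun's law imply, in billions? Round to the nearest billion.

$9,155 billion

Unemployment gap = 5.51 - 6.7 = -1.19 points, so the output gap is -2.4 × (-1.19) = 2.856%.
Actual GDP = 8901 × (1 + 2.856/100) = 8901 × 1.02856 ≈ 9155 billion.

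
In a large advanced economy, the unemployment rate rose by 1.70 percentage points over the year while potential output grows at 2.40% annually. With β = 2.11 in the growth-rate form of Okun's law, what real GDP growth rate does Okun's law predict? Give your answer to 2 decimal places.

Growth-rate Okun's law: g_Y = g_Y* - β × Δu.
g_Y = 2.40 - 2.11 × (1.70) = 2.4 - 3.587 = -1.187%, i.e. -1.19% to 2 d.p.

-1.19%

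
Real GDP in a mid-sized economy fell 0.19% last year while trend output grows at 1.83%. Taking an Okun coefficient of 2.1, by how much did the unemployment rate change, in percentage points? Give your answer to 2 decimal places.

0.96 percentage points

Growth-rate Okun's law: g_Y = g_Y* - β × Δu, so Δu = (g_Y* - g_Y)/β.
Δu = (1.83 + 0.19)/2.1 = 2.02/2.1 = 0.96 percentage points.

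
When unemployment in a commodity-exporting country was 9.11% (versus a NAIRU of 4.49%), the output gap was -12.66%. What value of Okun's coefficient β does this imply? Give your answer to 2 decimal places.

β ≈ 2.74

Okun's law: output gap = -β × (u - u*).
-12.66 = -β × (9.11 - 4.49) = -β × 4.62, so β = 12.66/4.62 = 2.74.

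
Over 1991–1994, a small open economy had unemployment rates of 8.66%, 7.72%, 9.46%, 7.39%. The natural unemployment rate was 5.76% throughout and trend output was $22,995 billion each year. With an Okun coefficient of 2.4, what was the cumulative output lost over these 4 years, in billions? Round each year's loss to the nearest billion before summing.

$5,624 billion

Year 1991: gap = -2.4 × (8.66 - 5.76) = -6.96%, loss ≈ 22995 × 6.96/100 ≈ 1600.
Year 1992: gap = -2.4 × (7.72 - 5.76) = -4.704%, loss ≈ 22995 × 4.704/100 ≈ 1082.
Year 1993: gap = -2.4 × (9.46 - 5.76) = -8.88%, loss ≈ 22995 × 8.88/100 ≈ 2042.
Year 1994: gap = -2.4 × (7.39 - 5.76) = -3.912%, loss ≈ 22995 × 3.912/100 ≈ 900.
Total lost output = 1600 + 1082 + 2042 + 900 = 5624 billion.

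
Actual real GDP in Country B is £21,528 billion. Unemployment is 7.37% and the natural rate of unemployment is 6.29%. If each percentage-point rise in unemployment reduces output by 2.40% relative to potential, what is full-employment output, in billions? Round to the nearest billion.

£22,101 billion

Unemployment gap = 7.37 - 6.29 = 1.08 points, so output gap = -2.4 × 1.08 = -2.592%.
Since Y = Y* × (1 + gap/100), Y* = 21528/0.97408 ≈ 22101 billion.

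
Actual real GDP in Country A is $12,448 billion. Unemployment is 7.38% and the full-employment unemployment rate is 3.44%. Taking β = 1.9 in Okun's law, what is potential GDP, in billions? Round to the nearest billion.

$13,455 billion

Unemployment gap = 7.38 - 3.44 = 3.94 points, so output gap = -1.9 × 3.94 = -7.486%.
Since Y = Y* × (1 + gap/100), Y* = 12448/0.92514 ≈ 13455 billion.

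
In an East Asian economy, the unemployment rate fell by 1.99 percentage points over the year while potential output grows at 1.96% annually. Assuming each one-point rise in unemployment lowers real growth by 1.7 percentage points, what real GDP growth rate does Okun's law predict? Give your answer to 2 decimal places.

Growth-rate Okun's law: g_Y = g_Y* - β × Δu.
g_Y = 1.96 - 1.7 × (-1.99) = 1.96 + 3.383 = 5.343%, i.e. 5.34% to 2 d.p.

5.34%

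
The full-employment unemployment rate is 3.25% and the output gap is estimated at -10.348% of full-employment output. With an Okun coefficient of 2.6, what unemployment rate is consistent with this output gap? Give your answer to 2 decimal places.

From Okun's law, u - u* = -(output gap)/β = -(-10.348)/2.6 = 3.98 points.
So u = 3.25 + 3.98 = 7.23%.

7.23%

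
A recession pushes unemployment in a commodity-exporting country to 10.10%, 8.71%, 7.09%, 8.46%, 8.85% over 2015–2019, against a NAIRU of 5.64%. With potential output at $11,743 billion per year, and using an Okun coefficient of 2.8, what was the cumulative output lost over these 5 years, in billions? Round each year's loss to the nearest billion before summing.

Year 2015: gap = -2.8 × (10.1 - 5.64) = -12.488%, loss ≈ 11743 × 12.488/100 ≈ 1466.
Year 2016: gap = -2.8 × (8.71 - 5.64) = -8.596%, loss ≈ 11743 × 8.596/100 ≈ 1009.
Year 2017: gap = -2.8 × (7.09 - 5.64) = -4.06%, loss ≈ 11743 × 4.06/100 ≈ 477.
Year 2018: gap = -2.8 × (8.46 - 5.64) = -7.896%, loss ≈ 11743 × 7.896/100 ≈ 927.
Year 2019: gap = -2.8 × (8.85 - 5.64) = -8.988%, loss ≈ 11743 × 8.988/100 ≈ 1055.
Total lost output = 1466 + 1009 + 477 + 927 + 1055 = 4934 billion.

$4,934 billion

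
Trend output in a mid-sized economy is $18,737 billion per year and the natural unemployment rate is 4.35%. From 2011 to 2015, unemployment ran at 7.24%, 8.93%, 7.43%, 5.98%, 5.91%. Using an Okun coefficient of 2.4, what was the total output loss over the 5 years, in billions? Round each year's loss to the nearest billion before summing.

$6,180 billion

Year 2011: gap = -2.4 × (7.24 - 4.35) = -6.936%, loss ≈ 18737 × 6.936/100 ≈ 1300.
Year 2012: gap = -2.4 × (8.93 - 4.35) = -10.992%, loss ≈ 18737 × 10.992/100 ≈ 2060.
Year 2013: gap = -2.4 × (7.43 - 4.35) = -7.392%, loss ≈ 18737 × 7.392/100 ≈ 1385.
Year 2014: gap = -2.4 × (5.98 - 4.35) = -3.912%, loss ≈ 18737 × 3.912/100 ≈ 733.
Year 2015: gap = -2.4 × (5.91 - 4.35) = -3.744%, loss ≈ 18737 × 3.744/100 ≈ 702.
Total lost output = 1300 + 2060 + 1385 + 733 + 702 = 6180 billion.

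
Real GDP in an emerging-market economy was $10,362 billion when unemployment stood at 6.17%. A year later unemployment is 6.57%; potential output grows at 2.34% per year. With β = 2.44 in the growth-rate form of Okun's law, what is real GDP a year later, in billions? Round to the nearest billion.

$10,503 billion

Δu = 6.57 - 6.17 = 0.4 points.
Okun's law (growth form): g_Y = g_Y* - β × Δu = 2.34 - 2.44 × (0.40) = 2.34 - 0.976 = 1.364%.
Real GDP in the next year = 10362 × (1 + 1.364/100) = 10362 × 1.01364 ≈ 10503 billion.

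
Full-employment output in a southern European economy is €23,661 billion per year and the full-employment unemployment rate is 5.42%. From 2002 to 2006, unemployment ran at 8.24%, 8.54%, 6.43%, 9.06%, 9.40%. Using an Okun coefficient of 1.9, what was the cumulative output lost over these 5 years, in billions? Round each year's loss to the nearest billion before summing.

Year 2002: gap = -1.9 × (8.24 - 5.42) = -5.358%, loss ≈ 23661 × 5.358/100 ≈ 1268.
Year 2003: gap = -1.9 × (8.54 - 5.42) = -5.928%, loss ≈ 23661 × 5.928/100 ≈ 1403.
Year 2004: gap = -1.9 × (6.43 - 5.42) = -1.919%, loss ≈ 23661 × 1.919/100 ≈ 454.
Year 2005: gap = -1.9 × (9.06 - 5.42) = -6.916%, loss ≈ 23661 × 6.916/100 ≈ 1636.
Year 2006: gap = -1.9 × (9.4 - 5.42) = -7.562%, loss ≈ 23661 × 7.562/100 ≈ 1789.
Total lost output = 1268 + 1403 + 454 + 1636 + 1789 = 6550 billion.

€6,550 billion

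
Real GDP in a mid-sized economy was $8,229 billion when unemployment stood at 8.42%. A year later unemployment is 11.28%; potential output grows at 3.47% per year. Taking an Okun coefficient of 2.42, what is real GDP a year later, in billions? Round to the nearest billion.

$7,945 billion

Δu = 11.28 - 8.42 = 2.86 points.
Okun's law (growth form): g_Y = g_Y* - β × Δu = 3.47 - 2.42 × (2.86) = 3.47 - 6.9212 = -3.4512%.
Real GDP in the next year = 8229 × (1 - 3.4512/100) = 8229 × 0.965488 ≈ 7945 billion.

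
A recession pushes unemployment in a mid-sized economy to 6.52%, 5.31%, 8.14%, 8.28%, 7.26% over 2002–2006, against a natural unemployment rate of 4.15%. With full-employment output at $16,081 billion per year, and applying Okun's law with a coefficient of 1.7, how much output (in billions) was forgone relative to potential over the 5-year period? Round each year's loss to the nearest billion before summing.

Year 2002: gap = -1.7 × (6.52 - 4.15) = -4.029%, loss ≈ 16081 × 4.029/100 ≈ 648.
Year 2003: gap = -1.7 × (5.31 - 4.15) = -1.972%, loss ≈ 16081 × 1.972/100 ≈ 317.
Year 2004: gap = -1.7 × (8.14 - 4.15) = -6.783%, loss ≈ 16081 × 6.783/100 ≈ 1091.
Year 2005: gap = -1.7 × (8.28 - 4.15) = -7.021%, loss ≈ 16081 × 7.021/100 ≈ 1129.
Year 2006: gap = -1.7 × (7.26 - 4.15) = -5.287%, loss ≈ 16081 × 5.287/100 ≈ 850.
Total lost output = 648 + 317 + 1091 + 1129 + 850 = 4035 billion.

$4,035 billion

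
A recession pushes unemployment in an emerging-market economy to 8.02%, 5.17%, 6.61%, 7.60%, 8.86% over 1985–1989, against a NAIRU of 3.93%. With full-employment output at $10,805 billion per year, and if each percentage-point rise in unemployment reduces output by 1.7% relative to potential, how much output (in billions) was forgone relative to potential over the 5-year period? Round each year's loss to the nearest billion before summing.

$3,051 billion

Year 1985: gap = -1.7 × (8.02 - 3.93) = -6.953%, loss ≈ 10805 × 6.953/100 ≈ 751.
Year 1986: gap = -1.7 × (5.17 - 3.93) = -2.108%, loss ≈ 10805 × 2.108/100 ≈ 228.
Year 1987: gap = -1.7 × (6.61 - 3.93) = -4.556%, loss ≈ 10805 × 4.556/100 ≈ 492.
Year 1988: gap = -1.7 × (7.6 - 3.93) = -6.239%, loss ≈ 10805 × 6.239/100 ≈ 674.
Year 1989: gap = -1.7 × (8.86 - 3.93) = -8.381%, loss ≈ 10805 × 8.381/100 ≈ 906.
Total lost output = 751 + 228 + 492 + 674 + 906 = 3051 billion.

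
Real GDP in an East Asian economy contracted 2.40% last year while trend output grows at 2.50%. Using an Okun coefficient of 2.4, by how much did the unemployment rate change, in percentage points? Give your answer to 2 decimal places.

2.04 percentage points

Growth-rate Okun's law: g_Y = g_Y* - β × Δu, so Δu = (g_Y* - g_Y)/β.
Δu = (2.5 + 2.4)/2.4 = 4.9/2.4 = 2.04 percentage points.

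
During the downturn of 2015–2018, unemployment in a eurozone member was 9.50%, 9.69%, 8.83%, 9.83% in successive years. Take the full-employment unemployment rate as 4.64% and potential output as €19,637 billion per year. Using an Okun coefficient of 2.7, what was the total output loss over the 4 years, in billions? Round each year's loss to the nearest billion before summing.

Year 2015: gap = -2.7 × (9.5 - 4.64) = -13.122%, loss ≈ 19637 × 13.122/100 ≈ 2577.
Year 2016: gap = -2.7 × (9.69 - 4.64) = -13.635%, loss ≈ 19637 × 13.635/100 ≈ 2678.
Year 2017: gap = -2.7 × (8.83 - 4.64) = -11.313%, loss ≈ 19637 × 11.313/100 ≈ 2222.
Year 2018: gap = -2.7 × (9.83 - 4.64) = -14.013%, loss ≈ 19637 × 14.013/100 ≈ 2752.
Total lost output = 2577 + 2678 + 2222 + 2752 = 10229 billion.

€10,229 billion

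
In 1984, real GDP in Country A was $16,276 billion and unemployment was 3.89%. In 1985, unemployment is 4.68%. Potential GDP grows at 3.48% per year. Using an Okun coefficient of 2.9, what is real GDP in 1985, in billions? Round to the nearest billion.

$16,470 billion

Δu = 4.68 - 3.89 = 0.79 points.
Okun's law (growth form): g_Y = g_Y* - β × Δu = 3.48 - 2.9 × (0.79) = 3.48 - 2.291 = 1.189%.
Real GDP in the next year = 16276 × (1 + 1.189/100) = 16276 × 1.01189 ≈ 16470 billion.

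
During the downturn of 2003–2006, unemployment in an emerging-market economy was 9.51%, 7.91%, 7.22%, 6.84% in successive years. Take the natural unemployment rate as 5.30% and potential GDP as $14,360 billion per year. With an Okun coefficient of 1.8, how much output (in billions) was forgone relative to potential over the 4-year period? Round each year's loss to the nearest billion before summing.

$2,657 billion

Year 2003: gap = -1.8 × (9.51 - 5.3) = -7.578%, loss ≈ 14360 × 7.578/100 ≈ 1088.
Year 2004: gap = -1.8 × (7.91 - 5.3) = -4.698%, loss ≈ 14360 × 4.698/100 ≈ 675.
Year 2005: gap = -1.8 × (7.22 - 5.3) = -3.456%, loss ≈ 14360 × 3.456/100 ≈ 496.
Year 2006: gap = -1.8 × (6.84 - 5.3) = -2.772%, loss ≈ 14360 × 2.772/100 ≈ 398.
Total lost output = 1088 + 675 + 496 + 398 = 2657 billion.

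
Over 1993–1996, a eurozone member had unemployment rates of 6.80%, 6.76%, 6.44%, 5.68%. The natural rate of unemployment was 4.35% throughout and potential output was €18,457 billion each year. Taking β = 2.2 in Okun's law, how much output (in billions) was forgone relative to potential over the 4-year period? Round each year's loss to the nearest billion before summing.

€3,363 billion

Year 1993: gap = -2.2 × (6.8 - 4.35) = -5.39%, loss ≈ 18457 × 5.39/100 ≈ 995.
Year 1994: gap = -2.2 × (6.76 - 4.35) = -5.302%, loss ≈ 18457 × 5.302/100 ≈ 979.
Year 1995: gap = -2.2 × (6.44 - 4.35) = -4.598%, loss ≈ 18457 × 4.598/100 ≈ 849.
Year 1996: gap = -2.2 × (5.68 - 4.35) = -2.926%, loss ≈ 18457 × 2.926/100 ≈ 540.
Total lost output = 995 + 979 + 849 + 540 = 3363 billion.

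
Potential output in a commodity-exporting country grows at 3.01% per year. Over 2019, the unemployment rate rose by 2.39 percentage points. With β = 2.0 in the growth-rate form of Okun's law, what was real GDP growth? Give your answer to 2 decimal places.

Growth-rate Okun's law: g_Y = g_Y* - β × Δu.
g_Y = 3.01 - 2.0 × (2.39) = 3.01 - 4.78 = -1.77%, i.e. -1.77% to 2 d.p.

-1.77%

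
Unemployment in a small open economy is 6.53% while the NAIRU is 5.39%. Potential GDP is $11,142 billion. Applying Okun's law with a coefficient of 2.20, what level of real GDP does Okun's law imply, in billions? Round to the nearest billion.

Unemployment gap = 6.53 - 5.39 = 1.14 points, so the output gap is -2.2 × 1.14 = -2.508%.
Actual GDP = 11142 × (1 - 2.508/100) = 11142 × 0.97492 ≈ 10863 billion.

$10,863 billion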